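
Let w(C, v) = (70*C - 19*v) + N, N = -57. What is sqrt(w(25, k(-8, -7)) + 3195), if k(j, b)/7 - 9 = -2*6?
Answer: sqrt(5287) ≈ 72.712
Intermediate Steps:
k(j, b) = -21 (k(j, b) = 63 + 7*(-2*6) = 63 + 7*(-12) = 63 - 84 = -21)
w(C, v) = -57 - 19*v + 70*C (w(C, v) = (70*C - 19*v) - 57 = (-19*v + 70*C) - 57 = -57 - 19*v + 70*C)
sqrt(w(25, k(-8, -7)) + 3195) = sqrt((-57 - 19*(-21) + 70*25) + 3195) = sqrt((-57 + 399 + 1750) + 3195) = sqrt(2092 + 3195) = sqrt(5287)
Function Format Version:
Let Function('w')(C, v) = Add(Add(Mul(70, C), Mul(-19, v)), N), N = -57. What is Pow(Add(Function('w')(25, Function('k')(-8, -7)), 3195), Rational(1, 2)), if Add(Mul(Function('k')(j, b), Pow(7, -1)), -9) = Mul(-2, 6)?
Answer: Pow(5287, Rational(1, 2)) ≈ 72.712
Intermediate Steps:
Function('k')(j, b) = -21 (Function('k')(j, b) = Add(63, Mul(7, Mul(-2, 6))) = Add(63, Mul(7, -12)) = Add(63, -84) = -21)
Function('w')(C, v) = Add(-57, Mul(-19, v), Mul(70, C)) (Function('w')(C, v) = Add(Add(Mul(70, C), Mul(-19, v)), -57) = Add(Add(Mul(-19, v), Mul(70, C)), -57) = Add(-57, Mul(-19, v), Mul(70, C)))
Pow(Add(Function('w')(25, Function('k')(-8, -7)), 3195), Rational(1, 2)) = Pow(Add(Add(-57, Mul(-19, -21), Mul(70, 25)), 3195), Rational(1, 2)) = Pow(Add(Add(-57, 399, 1750), 3195), Rational(1, 2)) = Pow(Add(2092, 3195), Rational(1, 2)) = Pow(5287, Rational(1, 2))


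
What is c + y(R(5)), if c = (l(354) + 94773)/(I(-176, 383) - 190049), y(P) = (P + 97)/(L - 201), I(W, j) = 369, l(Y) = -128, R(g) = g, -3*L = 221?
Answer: -3400739/3907408 ≈ -0.87033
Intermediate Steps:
L = -221/3 (L = -⅓*221 = -221/3 ≈ -73.667)
y(P) = -291/824 - 3*P/824 (y(P) = (P + 97)/(-221/3 - 201) = (97 + P)/(-824/3) = (97 + P)*(-3/824) = -291/824 - 3*P/824)
c = -18929/37936 (c = (-128 + 94773)/(369 - 190049) = 94645/(-189680) = 94645*(-1/189680) = -18929/37936 ≈ -0.49897)
c + y(R(5)) = -18929/37936 + (-291/824 - 3/824*5) = -18929/37936 + (-291/824 - 15/824) = -18929/37936 - 153/412 = -3400739/3907408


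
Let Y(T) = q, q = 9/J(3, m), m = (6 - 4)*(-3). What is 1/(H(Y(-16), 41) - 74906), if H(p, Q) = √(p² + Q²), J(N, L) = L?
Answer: -299624/22443628611 - 2*√6733/22443628611 ≈ -1.3357e-5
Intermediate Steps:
m = -6 (m = 2*(-3) = -6)
q = -3/2 (q = 9/(-6) = 9*(-⅙) = -3/2 ≈ -1.5000)
Y(T) = -3/2
H(p, Q) = √(Q² + p²)
1/(H(Y(-16), 41) - 74906) = 1/(√(41² + (-3/2)²) - 74906) = 1/(√(1681 + 9/4) - 74906) = 1/(√(6733/4) - 74906) = 1/(√6733/2 - 74906) = 1/(-74906 + √6733/2)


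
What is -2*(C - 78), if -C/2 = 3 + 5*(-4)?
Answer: 88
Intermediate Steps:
C = 34 (C = -2*(3 + 5*(-4)) = -2*(3 - 20) = -2*(-17) = 34)
-2*(C - 78) = -2*(34 - 78) = -2*(-44) = 88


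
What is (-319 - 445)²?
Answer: 583696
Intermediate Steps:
(-319 - 445)² = (-764)² = 583696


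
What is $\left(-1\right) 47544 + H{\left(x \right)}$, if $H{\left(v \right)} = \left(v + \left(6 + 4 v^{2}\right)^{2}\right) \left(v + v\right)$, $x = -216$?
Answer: $-15046886935032$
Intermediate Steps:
$H{\left(v \right)} = 2 v \left(v + \left(6 + 4 v^{2}\right)^{2}\right)$ ($H{\left(v \right)} = \left(v + \left(6 + 4 v^{2}\right)^{2}\right) 2 v = 2 v \left(v + \left(6 + 4 v^{2}\right)^{2}\right)$)
$\left(-1\right) 47544 + H{\left(x \right)} = \left(-1\right) 47544 + 2 \left(-216\right) \left(-216 + 4 \left(3 + 2 \left(-216\right)^{2}\right)^{2}\right) = -47544 + 2 \left(-216\right) \left(-216 + 4 \left(3 + 2 \cdot 46656\right)^{2}\right) = -47544 + 2 \left(-216\right) \left(-216 + 4 \left(3 + 93312\right)^{2}\right) = -47544 + 2 \left(-216\right) \left(-216 + 4 \cdot 93315^{2}\right) = -47544 + 2 \left(-216\right) \left(-216 + 4 \cdot 8707689225\right) = -47544 + 2 \left(-216\right) \left(-216 + 34830756900\right) = -47544 + 2 \left(-216\right) 34830756684 = -47544 - 15046886887488 = -15046886935032$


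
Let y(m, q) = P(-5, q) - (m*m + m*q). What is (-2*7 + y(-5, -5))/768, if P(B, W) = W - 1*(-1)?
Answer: -17/192 ≈ -0.088542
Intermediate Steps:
P(B, W) = 1 + W (P(B, W) = W + 1 = 1 + W)
y(m, q) = 1 + q - m² - m*q (y(m, q) = (1 + q) - (m*m + m*q) = (1 + q) - (m² + m*q) = (1 + q) + (-m² - m*q) = 1 + q - m² - m*q)
(-2*7 + y(-5, -5))/768 = (-2*7 + (1 - 5 - 1*(-5)² - 1*(-5)*(-5)))/768 = (-14 + (1 - 5 - 1*25 - 25))*(1/768) = (-14 + (1 - 5 - 25 - 25))*(1/768) = (-14 - 54)*(1/768) = -68*1/768 = -17/192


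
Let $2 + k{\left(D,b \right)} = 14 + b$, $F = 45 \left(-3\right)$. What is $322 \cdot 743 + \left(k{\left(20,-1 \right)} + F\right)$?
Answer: $239122$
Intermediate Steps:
$F = -135$
$k{\left(D,b \right)} = 12 + b$ ($k{\left(D,b \right)} = -2 + \left(14 + b\right) = 12 + b$)
$322 \cdot 743 + \left(k{\left(20,-1 \right)} + F\right) = 322 \cdot 743 + \left(\left(12 - 1\right) - 135\right) = 239246 + \left(11 - 135\right) = 239246 - 124 = 239122$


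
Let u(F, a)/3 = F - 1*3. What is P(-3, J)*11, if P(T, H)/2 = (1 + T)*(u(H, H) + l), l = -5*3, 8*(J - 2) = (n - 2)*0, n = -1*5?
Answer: 792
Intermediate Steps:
n = -5
J = 2 (J = 2 + ((-5 - 2)*0)/8 = 2 + (-7*0)/8 = 2 + (1/8)*0 = 2 + 0 = 2)
u(F, a) = -9 + 3*F (u(F, a) = 3*(F - 1*3) = 3*(F - 3) = 3*(-3 + F) = -9 + 3*F)
l = -15
P(T, H) = 2*(1 + T)*(-24 + 3*H) (P(T, H) = 2*((1 + T)*((-9 + 3*H) - 15)) = 2*((1 + T)*(-24 + 3*H)) = 2*(1 + T)*(-24 + 3*H))
P(-3, J)*11 = (-48 - 48*(-3) + 6*2 + 6*2*(-3))*11 = (-48 + 144 + 12 - 36)*11 = 72*11 = 792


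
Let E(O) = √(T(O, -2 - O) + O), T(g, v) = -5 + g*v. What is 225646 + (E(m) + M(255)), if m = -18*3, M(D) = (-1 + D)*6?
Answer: 227170 + I*√2867 ≈ 2.2717e+5 + 53.544*I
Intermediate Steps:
M(D) = -6 + 6*D
m = -54
E(O) = √(-5 + O + O*(-2 - O)) (E(O) = √((-5 + O*(-2 - O)) + O) = √(-5 + O + O*(-2 - O)))
225646 + (E(m) + M(255)) = 225646 + (√(-5 - 54 - 1*(-54)*(2 - 54)) + (-6 + 6*255)) = 225646 + (√(-5 - 54 - 1*(-54)*(-52)) + (-6 + 1530)) = 225646 + (√(-5 - 54 - 2808) + 1524) = 225646 + (√(-2867) + 1524) = 225646 + (I*√2867 + 1524) = 225646 + (1524 + I*√2867) = 227170 + I*√2867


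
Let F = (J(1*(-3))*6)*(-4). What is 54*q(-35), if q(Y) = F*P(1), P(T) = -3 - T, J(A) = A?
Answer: -15552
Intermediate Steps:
F = 72 (F = ((1*(-3))*6)*(-4) = -3*6*(-4) = -18*(-4) = 72)
q(Y) = -288 (q(Y) = 72*(-3 - 1*1) = 72*(-3 - 1) = 72*(-4) = -288)
54*q(-35) = 54*(-288) = -15552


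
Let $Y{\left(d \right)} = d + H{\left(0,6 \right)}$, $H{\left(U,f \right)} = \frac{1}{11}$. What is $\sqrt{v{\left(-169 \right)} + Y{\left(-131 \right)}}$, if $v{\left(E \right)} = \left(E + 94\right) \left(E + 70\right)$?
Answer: $\frac{3 \sqrt{98065}}{11} \approx 85.405$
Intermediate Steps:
$H{\left(U,f \right)} = \frac{1}{11}$
$v{\left(E \right)} = \left(70 + E\right) \left(94 + E\right)$ ($v{\left(E \right)} = \left(94 + E\right) \left(70 + E\right) = \left(70 + E\right) \left(94 + E\right)$)
$Y{\left(d \right)} = \frac{1}{11} + d$ ($Y{\left(d \right)} = d + \frac{1}{11} = \frac{1}{11} + d$)
$\sqrt{v{\left(-169 \right)} + Y{\left(-131 \right)}} = \sqrt{\left(6580 + \left(-169\right)^{2} + 164 \left(-169\right)\right) + \left(\frac{1}{11} - 131\right)} = \sqrt{\left(6580 + 28561 - 27716\right) - \frac{1440}{11}} = \sqrt{7425 - \frac{1440}{11}} = \sqrt{\frac{80235}{11}} = \frac{3 \sqrt{98065}}{11}$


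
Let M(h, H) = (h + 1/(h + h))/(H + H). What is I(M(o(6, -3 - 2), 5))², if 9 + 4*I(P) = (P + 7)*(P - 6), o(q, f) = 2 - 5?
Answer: 33995615641/207360000 ≈ 163.94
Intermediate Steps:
o(q, f) = -3
M(h, H) = (h + 1/(2*h))/(2*H) (M(h, H) = (h + 1/(2*h))/((2*H)) = (h + 1/(2*h))*(1/(2*H)) = (h + 1/(2*h))/(2*H))
I(P) = -9/4 + (-6 + P)*(7 + P)/4 (I(P) = -9/4 + ((P + 7)*(P - 6))/4 = -9/4 + ((7 + P)*(-6 + P))/4 = -9/4 + ((-6 + P)*(7 + P))/4 = -9/4 + (-6 + P)*(7 + P)/4)
I(M(o(6, -3 - 2), 5))² = (-51/4 + ((¼)*(1 + 2*(-3)²)/(5*(-3)))/4 + ((¼)*(1 + 2*(-3)²)/(5*(-3)))²/4)² = (-51/4 + ((¼)*(⅕)*(-⅓)*(1 + 2*9))/4 + ((¼)*(⅕)*(-⅓)*(1 + 2*9))²/4)² = (-51/4 + ((¼)*(⅕)*(-⅓)*(1 + 18))/4 + ((¼)*(⅕)*(-⅓)*(1 + 18))²/4)² = (-51/4 + ((¼)*(⅕)*(-⅓)*19)/4 + ((¼)*(⅕)*(-⅓)*19)²/4)² = (-51/4 + (¼)*(-19/60) + (-19/60)²/4)² = (-51/4 - 19/240 + (¼)*(361/3600))² = (-51/4 - 19/240 + 361/14400)² = (-184379/14400)² = 33995615641/207360000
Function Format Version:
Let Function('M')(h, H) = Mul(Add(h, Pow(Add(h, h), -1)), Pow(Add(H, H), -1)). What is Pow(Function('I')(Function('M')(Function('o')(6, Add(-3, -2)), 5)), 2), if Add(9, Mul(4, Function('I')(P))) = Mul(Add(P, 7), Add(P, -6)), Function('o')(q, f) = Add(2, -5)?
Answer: Rational(33995615641, 207360000) ≈ 163.94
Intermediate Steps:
Function('o')(q, f) = -3
Function('M')(h, H) = Mul(Rational(1, 2), Pow(H, -1), Add(h, Mul(Rational(1, 2), Pow(h, -1)))) (Function('M')(h, H) = Mul(Add(h, Pow(Mul(2, h), -1)), Pow(Mul(2, H), -1)) = Mul(Add(h, Mul(Rational(1, 2), Pow(h, -1))), Mul(Rational(1, 2), Pow(H, -1))) = Mul(Rational(1, 2), Pow(H, -1), Add(h, Mul(Rational(1, 2), Pow(h, -1)))))
Function('I')(P) = Add(Rational(-9, 4), Mul(Rational(1, 4), Add(-6, P), Add(7, P))) (Function('I')(P) = Add(Rational(-9, 4), Mul(Rational(1, 4), Mul(Add(P, 7), Add(P, -6)))) = Add(Rational(-9, 4), Mul(Rational(1, 4), Mul(Add(7, P), Add(-6, P)))) = Add(Rational(-9, 4), Mul(Rational(1, 4), Mul(Add(-6, P), Add(7, P)))) = Add(Rational(-9, 4), Mul(Rational(1, 4), Add(-6, P), Add(7, P))))
Pow(Function('I')(Function('M')(Function('o')(6, Add(-3, -2)), 5)), 2) = Pow(Add(Rational(-51, 4), Mul(Rational(1, 4), Mul(Rational(1, 4), Pow(5, -1), Pow(-3, -1), Add(1, Mul(2, Pow(-3, 2))))), Mul(Rational(1, 4), Pow(Mul(Rational(1, 4), Pow(5, -1), Pow(-3, -1), Add(1, Mul(2, Pow(-3, 2)))), 2))), 2) = Pow(Add(Rational(-51, 4), Mul(Rational(1, 4), Mul(Rational(1, 4), Rational(1, 5), Rational(-1, 3), Add(1, Mul(2, 9)))), Mul(Rational(1, 4), Pow(Mul(Rational(1, 4), Rational(1, 5), Rational(-1, 3), Add(1, Mul(2, 9))), 2))), 2) = Pow(Add(Rational(-51, 4), Mul(Rational(1, 4), Mul(Rational(1, 4), Rational(1, 5), Rational(-1, 3), Add(1, 18))), Mul(Rational(1, 4), Pow(Mul(Rational(1, 4), Rational(1, 5), Rational(-1, 3), Add(1, 18)), 2))), 2) = Pow(Add(Rational(-51, 4), Mul(Rational(1, 4), Mul(Rational(1, 4), Rational(1, 5), Rational(-1, 3), 19)), Mul(Rational(1, 4), Pow(Mul(Rational(1, 4), Rational(1, 5), Rational(-1, 3), 19), 2))), 2) = Pow(Add(Rational(-51, 4), Mul(Rational(1, 4), Rational(-19, 60)), Mul(Rational(1, 4), Pow(Rational(-19, 60), 2))), 2) = Pow(Add(Rational(-51, 4), Rational(-19, 240), Mul(Rational(1, 4), Rational(361, 3600))), 2) = Pow(Add(Rational(-51, 4), Rational(-19, 240), Rational(361, 14400)), 2) = Pow(Rational(-184379, 14400), 2) = Rational(33995615641, 207360000)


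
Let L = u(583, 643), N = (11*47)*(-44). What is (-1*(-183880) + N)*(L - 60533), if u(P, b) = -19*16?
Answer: -9802787484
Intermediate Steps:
N = -22748 (N = 517*(-44) = -22748)
u(P, b) = -304
L = -304
(-1*(-183880) + N)*(L - 60533) = (-1*(-183880) - 22748)*(-304 - 60533) = (183880 - 22748)*(-60837) = 161132*(-60837) = -9802787484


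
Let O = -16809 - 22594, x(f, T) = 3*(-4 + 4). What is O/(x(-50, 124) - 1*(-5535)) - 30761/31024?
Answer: -1392700807/171717840 ≈ -8.1104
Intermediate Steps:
x(f, T) = 0 (x(f, T) = 3*0 = 0)
O = -39403
O/(x(-50, 124) - 1*(-5535)) - 30761/31024 = -39403/(0 - 1*(-5535)) - 30761/31024 = -39403/(0 + 5535) - 30761*1/31024 = -39403/5535 - 30761/31024 = -1392700807/171717840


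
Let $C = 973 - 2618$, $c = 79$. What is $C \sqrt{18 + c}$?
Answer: $- 1645 \sqrt{97} \approx -16201.0$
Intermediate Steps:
$C = -1645$
$C \sqrt{18 + c} = - 1645 \sqrt{18 + 79} = - 1645 \sqrt{97}$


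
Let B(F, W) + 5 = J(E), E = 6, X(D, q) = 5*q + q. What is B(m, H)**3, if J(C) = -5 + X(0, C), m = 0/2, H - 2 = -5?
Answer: 17576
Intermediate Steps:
X(D, q) = 6*q
H = -3 (H = 2 - 5 = -3)
m = 0 (m = 0*(1/2) = 0)
J(C) = -5 + 6*C
B(F, W) = 26 (B(F, W) = -5 + (-5 + 6*6) = -5 + (-5 + 36) = -5 + 31 = 26)
B(m, H)**3 = 26**3 = 17576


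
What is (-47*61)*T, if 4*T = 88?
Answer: -63074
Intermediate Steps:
T = 22 (T = (¼)*88 = 22)
(-47*61)*T = -47*61*22 = -2867*22 = -63074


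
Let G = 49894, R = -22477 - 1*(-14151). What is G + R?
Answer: 41568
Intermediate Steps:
R = -8326 (R = -22477 + 14151 = -8326)
G + R = 49894 - 8326 = 41568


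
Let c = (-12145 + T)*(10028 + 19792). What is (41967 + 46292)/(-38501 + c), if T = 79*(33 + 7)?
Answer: -88259/267971201 ≈ -0.00032936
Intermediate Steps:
T = 3160 (T = 79*40 = 3160)
c = -267932700 (c = (-12145 + 3160)*(10028 + 19792) = -8985*29820 = -267932700)
(41967 + 46292)/(-38501 + c) = (41967 + 46292)/(-38501 - 267932700) = 88259/(-267971201) = 88259*(-1/267971201) = -88259/267971201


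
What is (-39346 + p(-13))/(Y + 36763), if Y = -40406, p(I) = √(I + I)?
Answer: 39346/3643 - I*√26/3643 ≈ 10.8 - 0.0013997*I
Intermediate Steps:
p(I) = √2*√I (p(I) = √(2*I) = √2*√I)
(-39346 + p(-13))/(Y + 36763) = (-39346 + √2*√(-13))/(-40406 + 36763) = (-39346 + √2*(I*√13))/(-3643) = (-39346 + I*√26)*(-1/3643) = 39346/3643 - I*√26/3643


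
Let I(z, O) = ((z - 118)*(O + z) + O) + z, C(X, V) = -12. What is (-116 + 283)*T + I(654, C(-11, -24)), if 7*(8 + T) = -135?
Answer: 2381381/7 ≈ 3.4020e+5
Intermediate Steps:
T = -191/7 (T = -8 + (⅐)*(-135) = -8 - 135/7 = -191/7 ≈ -27.286)
I(z, O) = O + z + (-118 + z)*(O + z) (I(z, O) = ((-118 + z)*(O + z) + O) + z = (O + (-118 + z)*(O + z)) + z = O + z + (-118 + z)*(O + z))
(-116 + 283)*T + I(654, C(-11, -24)) = (-116 + 283)*(-191/7) + (654² - 117*(-12) - 117*654 - 12*654) = 167*(-191/7) + (427716 + 1404 - 76518 - 7848) = -31897/7 + 344754 = 2381381/7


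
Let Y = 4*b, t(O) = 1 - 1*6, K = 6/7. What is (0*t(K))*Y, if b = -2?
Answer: 0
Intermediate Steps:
K = 6/7 (K = 6*(1/7) = 6/7 ≈ 0.85714)
t(O) = -5 (t(O) = 1 - 6 = -5)
Y = -8 (Y = 4*(-2) = -8)
(0*t(K))*Y = (0*(-5))*(-8) = 0*(-8) = 0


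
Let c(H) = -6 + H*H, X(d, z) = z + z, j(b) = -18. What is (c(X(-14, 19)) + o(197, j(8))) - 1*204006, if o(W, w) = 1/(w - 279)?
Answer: -60162697/297 ≈ -2.0257e+5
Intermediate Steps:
X(d, z) = 2*z
o(W, w) = 1/(-279 + w)
c(H) = -6 + H**2
(c(X(-14, 19)) + o(197, j(8))) - 1*204006 = ((-6 + (2*19)**2) + 1/(-279 - 18)) - 1*204006 = ((-6 + 38**2) + 1/(-297)) - 204006 = ((-6 + 1444) - 1/297) - 204006 = (1438 - 1/297) - 204006 = 427085/297 - 204006 = -60162697/297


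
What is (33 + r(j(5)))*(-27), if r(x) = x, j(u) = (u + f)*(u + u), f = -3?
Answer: -1431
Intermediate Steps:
j(u) = 2*u*(-3 + u) (j(u) = (u - 3)*(u + u) = (-3 + u)*(2*u) = 2*u*(-3 + u))
(33 + r(j(5)))*(-27) = (33 + 2*5*(-3 + 5))*(-27) = (33 + 2*5*2)*(-27) = (33 + 20)*(-27) = 53*(-27) = -1431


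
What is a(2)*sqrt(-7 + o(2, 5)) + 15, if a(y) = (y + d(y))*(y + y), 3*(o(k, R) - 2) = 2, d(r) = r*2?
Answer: 15 + 8*I*sqrt(39) ≈ 15.0 + 49.96*I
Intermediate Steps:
d(r) = 2*r
o(k, R) = 8/3 (o(k, R) = 2 + (1/3)*2 = 2 + 2/3 = 8/3)
a(y) = 6*y**2 (a(y) = (y + 2*y)*(y + y) = (3*y)*(2*y) = 6*y**2)
a(2)*sqrt(-7 + o(2, 5)) + 15 = (6*2**2)*sqrt(-7 + 8/3) + 15 = (6*4)*sqrt(-13/3) + 15 = 24*(I*sqrt(39)/3) + 15 = 8*I*sqrt(39) + 15 = 15 + 8*I*sqrt(39)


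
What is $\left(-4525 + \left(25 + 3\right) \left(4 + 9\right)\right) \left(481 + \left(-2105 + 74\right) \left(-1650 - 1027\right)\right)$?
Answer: $-22625304348$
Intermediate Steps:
$\left(-4525 + \left(25 + 3\right) \left(4 + 9\right)\right) \left(481 + \left(-2105 + 74\right) \left(-1650 - 1027\right)\right) = \left(-4525 + 28 \cdot 13\right) \left(481 - -5436987\right) = \left(-4525 + 364\right) \left(481 + 5436987\right) = \left(-4161\right) 5437468 = -22625304348$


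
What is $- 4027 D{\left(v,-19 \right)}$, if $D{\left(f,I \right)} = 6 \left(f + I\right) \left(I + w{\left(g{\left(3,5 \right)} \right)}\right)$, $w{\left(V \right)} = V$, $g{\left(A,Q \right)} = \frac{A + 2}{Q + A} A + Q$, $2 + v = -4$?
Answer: $- \frac{29296425}{4} \approx -7.3241 \cdot 10^{6}$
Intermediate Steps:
$v = -6$ ($v = -2 - 4 = -6$)
$g{\left(A,Q \right)} = Q + \frac{A \left(2 + A\right)}{A + Q}$ ($g{\left(A,Q \right)} = \frac{2 + A}{A + Q} A + Q = \frac{A \left(2 + A\right)}{A + Q} + Q = Q + \frac{A \left(2 + A\right)}{A + Q}$)
$D{\left(f,I \right)} = 6 \left(\frac{55}{8} + I\right) \left(I + f\right)$ ($D{\left(f,I \right)} = 6 \left(f + I\right) \left(I + \frac{3^{2} + 5^{2} + 2 \cdot 3 + 3 \cdot 5}{3 + 5}\right) = 6 \left(I + f\right) \left(I + \frac{9 + 25 + 6 + 15}{8}\right) = 6 \left(I + f\right) \left(I + \frac{1}{8} \cdot 55\right) = 6 \left(I + f\right) \left(I + \frac{55}{8}\right) = 6 \left(I + f\right) \left(\frac{55}{8} + I\right) = 6 \left(\frac{55}{8} + I\right) \left(I + f\right)$)
$- 4027 D{\left(v,-19 \right)} = - 4027 \left(6 \left(-19\right)^{2} + \frac{165}{4} \left(-19\right) + \frac{165}{4} \left(-6\right) + 6 \left(-19\right) \left(-6\right)\right) = - 4027 \left(6 \cdot 361 - \frac{3135}{4} - \frac{495}{2} + 684\right) = - 4027 \left(2166 - \frac{3135}{4} - \frac{495}{2} + 684\right) = \left(-4027\right) \frac{7275}{4} = - \frac{29296425}{4}$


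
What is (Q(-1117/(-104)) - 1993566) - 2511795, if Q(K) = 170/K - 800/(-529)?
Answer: -2662176031053/590893 ≈ -4.5053e+6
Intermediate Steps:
Q(K) = 800/529 + 170/K (Q(K) = 170/K - 800*(-1/529) = 170/K + 800/529 = 800/529 + 170/K)
(Q(-1117/(-104)) - 1993566) - 2511795 = ((800/529 + 170/((-1117/(-104)))) - 1993566) - 2511795 = ((800/529 + 170/((-1117*(-1/104)))) - 1993566) - 2511795 = ((800/529 + 170/(1117/104)) - 1993566) - 2511795 = ((800/529 + 170*(104/1117)) - 1993566) - 2511795 = ((800/529 + 17680/1117) - 1993566) - 2511795 = (10246320/590893 - 1993566) - 2511795 = -1177973948118/590893 - 2511795 = -2662176031053/590893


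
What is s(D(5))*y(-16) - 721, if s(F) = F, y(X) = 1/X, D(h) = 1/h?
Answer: -57681/80 ≈ -721.01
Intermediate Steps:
D(h) = 1/h
s(D(5))*y(-16) - 721 = 1/(5*(-16)) - 721 = (1/5)*(-1/16) - 721 = -1/80 - 721 = -57681/80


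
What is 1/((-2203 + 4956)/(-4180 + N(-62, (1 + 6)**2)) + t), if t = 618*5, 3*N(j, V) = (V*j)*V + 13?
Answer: 161389/498683751 ≈ 0.00032363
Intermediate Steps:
N(j, V) = 13/3 + j*V**2/3 (N(j, V) = ((V*j)*V + 13)/3 = (j*V**2 + 13)/3 = (13 + j*V**2)/3 = 13/3 + j*V**2/3)
t = 3090
1/((-2203 + 4956)/(-4180 + N(-62, (1 + 6)**2)) + t) = 1/((-2203 + 4956)/(-4180 + (13/3 + (1/3)*(-62)*((1 + 6)**2)**2)) + 3090) = 1/(2753/(-4180 + (13/3 + (1/3)*(-62)*(7**2)**2)) + 3090) = 1/(2753/(-4180 + (13/3 + (1/3)*(-62)*49**2)) + 3090) = 1/(2753/(-4180 + (13/3 + (1/3)*(-62)*2401)) + 3090) = 1/(2753/(-4180 + (13/3 - 148862/3)) + 3090) = 1/(2753/(-4180 - 148849/3) + 3090) = 1/(2753/(-161389/3) + 3090) = 1/(2753*(-3/161389) + 3090) = 1/(-8259/161389 + 3090) = 1/(498683751/161389) = 161389/498683751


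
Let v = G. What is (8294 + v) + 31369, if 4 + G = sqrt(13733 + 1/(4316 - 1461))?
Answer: 39659 + 2*sqrt(27984507295)/2855 ≈ 39776.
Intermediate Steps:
G = -4 + 2*sqrt(27984507295)/2855 (G = -4 + sqrt(13733 + 1/(4316 - 1461)) = -4 + sqrt(13733 + 1/2855) = -4 + sqrt(39207716/2855) = -4 + 2*sqrt(27984507295)/2855 ≈ 113.19)
v = -4 + 2*sqrt(27984507295)/2855 ≈ 113.19
(8294 + v) + 31369 = (8294 + (-4 + 2*sqrt(27984507295)/2855)) + 31369 = (8290 + 2*sqrt(27984507295)/2855) + 31369 = 39659 + 2*sqrt(27984507295)/2855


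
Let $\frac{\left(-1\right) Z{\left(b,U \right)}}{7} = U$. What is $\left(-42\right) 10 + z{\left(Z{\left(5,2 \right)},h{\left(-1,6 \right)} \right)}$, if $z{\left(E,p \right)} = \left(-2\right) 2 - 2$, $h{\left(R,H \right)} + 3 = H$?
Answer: $-426$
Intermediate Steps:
$Z{\left(b,U \right)} = - 7 U$
$h{\left(R,H \right)} = -3 + H$
$z{\left(E,p \right)} = -6$ ($z{\left(E,p \right)} = -4 - 2 = -6$)
$\left(-42\right) 10 + z{\left(Z{\left(5,2 \right)},h{\left(-1,6 \right)} \right)} = \left(-42\right) 10 - 6 = -420 - 6 = -426$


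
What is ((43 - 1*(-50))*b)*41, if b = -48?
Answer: -183024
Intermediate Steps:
((43 - 1*(-50))*b)*41 = ((43 - 1*(-50))*(-48))*41 = ((43 + 50)*(-48))*41 = (93*(-48))*41 = -4464*41 = -183024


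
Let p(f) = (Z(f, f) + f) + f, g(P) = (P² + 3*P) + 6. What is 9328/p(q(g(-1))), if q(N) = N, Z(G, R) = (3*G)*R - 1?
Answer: 848/5 ≈ 169.60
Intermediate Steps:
g(P) = 6 + P² + 3*P
Z(G, R) = -1 + 3*G*R (Z(G, R) = 3*G*R - 1 = -1 + 3*G*R)
p(f) = -1 + 2*f + 3*f² (p(f) = ((-1 + 3*f*f) + f) + f = ((-1 + 3*f²) + f) + f = (-1 + f + 3*f²) + f = -1 + 2*f + 3*f²)
9328/p(q(g(-1))) = 9328/(-1 + 2*(6 + (-1)² + 3*(-1)) + 3*(6 + (-1)² + 3*(-1))²) = 9328/(-1 + 2*(6 + 1 - 3) + 3*(6 + 1 - 3)²) = 9328/(-1 + 2*4 + 3*4²) = 9328/(-1 + 8 + 3*16) = 9328/(-1 + 8 + 48) = 9328/55 = 9328*(1/55) = 848/5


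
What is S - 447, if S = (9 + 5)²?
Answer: -251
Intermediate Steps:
S = 196 (S = 14² = 196)
S - 447 = 196 - 447 = -251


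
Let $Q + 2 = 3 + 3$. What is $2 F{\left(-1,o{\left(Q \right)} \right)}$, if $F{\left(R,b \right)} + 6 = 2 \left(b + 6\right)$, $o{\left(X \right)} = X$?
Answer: $28$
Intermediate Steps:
$Q = 4$ ($Q = -2 + \left(3 + 3\right) = -2 + 6 = 4$)
$F{\left(R,b \right)} = 6 + 2 b$ ($F{\left(R,b \right)} = -6 + 2 \left(b + 6\right) = -6 + 2 \left(6 + b\right) = -6 + \left(12 + 2 b\right) = 6 + 2 b$)
$2 F{\left(-1,o{\left(Q \right)} \right)} = 2 \left(6 + 2 \cdot 4\right) = 2 \left(6 + 8\right) = 2 \cdot 14 = 28$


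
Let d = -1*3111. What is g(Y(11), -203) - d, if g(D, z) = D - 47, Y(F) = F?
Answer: 3075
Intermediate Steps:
g(D, z) = -47 + D
d = -3111
g(Y(11), -203) - d = (-47 + 11) - 1*(-3111) = -36 + 3111 = 3075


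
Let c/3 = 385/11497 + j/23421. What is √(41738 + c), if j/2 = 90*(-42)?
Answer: √336248244281746701293/89757079 ≈ 204.30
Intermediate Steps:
j = -7560 (j = 2*(90*(-42)) = 2*(-3780) = -7560)
c = -77900235/89757079 (c = 3*(385/11497 - 7560/23421) = 3*(385*(1/11497) - 7560*1/23421) = 3*(385/11497 - 2520/7807) = 3*(-25966745/89757079) = -77900235/89757079 ≈ -0.86790)
√(41738 + c) = √(41738 - 77900235/89757079) = √(3746203063067/89757079) = √336248244281746701293/89757079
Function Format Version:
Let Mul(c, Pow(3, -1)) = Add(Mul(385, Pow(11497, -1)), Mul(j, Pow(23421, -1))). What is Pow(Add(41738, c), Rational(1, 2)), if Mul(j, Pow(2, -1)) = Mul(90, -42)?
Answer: Mul(Rational(1, 89757079), Pow(336248244281746701293, Rational(1, 2))) ≈ 204.30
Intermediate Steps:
j = -7560 (j = Mul(2, Mul(90, -42)) = Mul(2, -3780) = -7560)
c = Rational(-77900235, 89757079) (c = Mul(3, Add(Mul(385, Pow(11497, -1)), Mul(-7560, Pow(23421, -1)))) = Mul(3, Add(Mul(385, Rational(1, 11497)), Mul(-7560, Rational(1, 23421)))) = Mul(3, Add(Rational(385, 11497), Rational(-2520, 7807))) = Mul(3, Rational(-25966745, 89757079)) = Rational(-77900235, 89757079) ≈ -0.86790)
Pow(Add(41738, c), Rational(1, 2)) = Pow(Add(41738, Rational(-77900235, 89757079)), Rational(1, 2)) = Pow(Rational(3746203063067, 89757079), Rational(1, 2)) = Mul(Rational(1, 89757079), Pow(336248244281746701293, Rational(1, 2)))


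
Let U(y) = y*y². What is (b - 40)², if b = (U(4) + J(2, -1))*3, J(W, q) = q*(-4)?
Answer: 26896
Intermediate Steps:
J(W, q) = -4*q
U(y) = y³
b = 204 (b = (4³ - 4*(-1))*3 = (64 + 4)*3 = 68*3 = 204)
(b - 40)² = (204 - 40)² = 164² = 26896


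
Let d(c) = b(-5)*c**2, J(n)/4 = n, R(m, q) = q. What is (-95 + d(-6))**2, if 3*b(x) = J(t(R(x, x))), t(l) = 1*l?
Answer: 112225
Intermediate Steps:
t(l) = l
J(n) = 4*n
b(x) = 4*x/3 (b(x) = (4*x)/3 = 4*x/3)
d(c) = -20*c**2/3 (d(c) = ((4/3)*(-5))*c**2 = -20*c**2/3)
(-95 + d(-6))**2 = (-95 - 20/3*(-6)**2)**2 = (-95 - 20/3*36)**2 = (-95 - 240)**2 = (-335)**2 = 112225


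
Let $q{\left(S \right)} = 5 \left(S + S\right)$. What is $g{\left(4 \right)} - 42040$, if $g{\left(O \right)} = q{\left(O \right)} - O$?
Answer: $-42004$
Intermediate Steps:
$q{\left(S \right)} = 10 S$ ($q{\left(S \right)} = 5 \cdot 2 S = 10 S$)
$g{\left(O \right)} = 9 O$ ($g{\left(O \right)} = 10 O - O = 9 O$)
$g{\left(4 \right)} - 42040 = 9 \cdot 4 - 42040 = 36 - 42040 = -42004$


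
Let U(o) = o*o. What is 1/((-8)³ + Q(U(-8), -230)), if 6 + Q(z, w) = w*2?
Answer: -1/978 ≈ -0.0010225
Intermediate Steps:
U(o) = o²
Q(z, w) = -6 + 2*w (Q(z, w) = -6 + w*2 = -6 + 2*w)
1/((-8)³ + Q(U(-8), -230)) = 1/((-8)³ + (-6 + 2*(-230))) = 1/(-512 + (-6 - 460)) = 1/(-512 - 466) = 1/(-978) = -1/978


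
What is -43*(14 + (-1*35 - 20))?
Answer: 1763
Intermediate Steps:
-43*(14 + (-1*35 - 20)) = -43*(14 + (-35 - 20)) = -43*(14 - 55) = -43*(-41) = 1763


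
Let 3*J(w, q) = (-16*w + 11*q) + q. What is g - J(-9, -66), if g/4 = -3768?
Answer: -14856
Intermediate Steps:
J(w, q) = 4*q - 16*w/3 (J(w, q) = ((-16*w + 11*q) + q)/3 = (-16*w + 12*q)/3 = 4*q - 16*w/3)
g = -15072 (g = 4*(-3768) = -15072)
g - J(-9, -66) = -15072 - (4*(-66) - 16/3*(-9)) = -15072 - (-264 + 48) = -15072 - 1*(-216) = -15072 + 216 = -14856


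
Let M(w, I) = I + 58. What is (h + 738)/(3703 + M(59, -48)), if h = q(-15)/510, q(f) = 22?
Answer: 188201/946815 ≈ 0.19877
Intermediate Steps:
M(w, I) = 58 + I
h = 11/255 (h = 22/510 = 22*(1/510) = 11/255 ≈ 0.043137)
(h + 738)/(3703 + M(59, -48)) = (11/255 + 738)/(3703 + (58 - 48)) = 188201/(255*(3703 + 10)) = (188201/255)/3713 = (188201/255)*(1/3713) = 188201/946815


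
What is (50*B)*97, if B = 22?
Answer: 106700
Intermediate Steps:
(50*B)*97 = (50*22)*97 = 1100*97 = 106700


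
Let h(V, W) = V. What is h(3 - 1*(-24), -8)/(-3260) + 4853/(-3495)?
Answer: -3183029/2278740 ≈ -1.3968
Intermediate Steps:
h(3 - 1*(-24), -8)/(-3260) + 4853/(-3495) = (3 - 1*(-24))/(-3260) + 4853/(-3495) = (3 + 24)*(-1/3260) + 4853*(-1/3495) = 27*(-1/3260) - 4853/3495 = -27/3260 - 4853/3495 = -3183029/2278740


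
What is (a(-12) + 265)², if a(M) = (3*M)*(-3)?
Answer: 139129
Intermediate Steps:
a(M) = -9*M
(a(-12) + 265)² = (-9*(-12) + 265)² = (108 + 265)² = 373² = 139129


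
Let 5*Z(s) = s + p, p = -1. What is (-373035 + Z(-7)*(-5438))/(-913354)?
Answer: 1821671/4566770 ≈ 0.39890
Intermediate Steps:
Z(s) = -1/5 + s/5 (Z(s) = (s - 1)/5 = (-1 + s)/5 = -1/5 + s/5)
(-373035 + Z(-7)*(-5438))/(-913354) = (-373035 + (-1/5 + (1/5)*(-7))*(-5438))/(-913354) = (-373035 + (-1/5 - 7/5)*(-5438))*(-1/913354) = (-373035 - 8/5*(-5438))*(-1/913354) = (-373035 + 43504/5)*(-1/913354) = -1821671/5*(-1/913354) = 1821671/4566770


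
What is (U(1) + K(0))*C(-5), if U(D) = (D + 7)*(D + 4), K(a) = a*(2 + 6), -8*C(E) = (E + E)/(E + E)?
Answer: -5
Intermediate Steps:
C(E) = -⅛ (C(E) = -(E + E)/(8*(E + E)) = -2*E/(8*(2*E)) = -2*E*1/(2*E)/8 = -⅛*1 = -⅛)
K(a) = 8*a (K(a) = a*8 = 8*a)
U(D) = (4 + D)*(7 + D) (U(D) = (7 + D)*(4 + D) = (4 + D)*(7 + D))
(U(1) + K(0))*C(-5) = ((28 + 1² + 11*1) + 8*0)*(-⅛) = ((28 + 1 + 11) + 0)*(-⅛) = (40 + 0)*(-⅛) = 40*(-⅛) = -5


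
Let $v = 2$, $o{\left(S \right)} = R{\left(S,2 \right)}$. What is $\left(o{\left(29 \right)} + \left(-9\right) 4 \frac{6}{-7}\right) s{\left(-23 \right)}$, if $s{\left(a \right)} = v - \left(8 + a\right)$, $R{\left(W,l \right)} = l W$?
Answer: $\frac{10574}{7} \approx 1510.6$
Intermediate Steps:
$R{\left(W,l \right)} = W l$
$o{\left(S \right)} = 2 S$ ($o{\left(S \right)} = S 2 = 2 S$)
$s{\left(a \right)} = -6 - a$ ($s{\left(a \right)} = 2 - \left(8 + a\right) = -6 - a$)
$\left(o{\left(29 \right)} + \left(-9\right) 4 \frac{6}{-7}\right) s{\left(-23 \right)} = \left(2 \cdot 29 + \left(-9\right) 4 \frac{6}{-7}\right) \left(-6 - -23\right) = \left(58 - 36 \cdot 6 \left(- \frac{1}{7}\right)\right) \left(-6 + 23\right) = \left(58 - - \frac{216}{7}\right) 17 = \left(58 + \frac{216}{7}\right) 17 = \frac{622}{7} \cdot 17 = \frac{10574}{7}$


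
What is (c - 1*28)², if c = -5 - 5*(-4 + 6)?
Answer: 1849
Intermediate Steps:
c = -15 (c = -5 - 5*2 = -5 - 10 = -15)
(c - 1*28)² = (-15 - 1*28)² = (-15 - 28)² = (-43)² = 1849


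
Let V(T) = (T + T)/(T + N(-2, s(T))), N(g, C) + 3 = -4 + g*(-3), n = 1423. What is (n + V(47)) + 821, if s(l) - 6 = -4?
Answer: 51659/23 ≈ 2246.0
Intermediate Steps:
s(l) = 2 (s(l) = 6 - 4 = 2)
N(g, C) = -7 - 3*g (N(g, C) = -3 + (-4 + g*(-3)) = -3 + (-4 - 3*g) = -7 - 3*g)
V(T) = 2*T/(-1 + T) (V(T) = (T + T)/(T + (-7 - 3*(-2))) = (2*T)/(T + (-7 + 6)) = (2*T)/(T - 1) = (2*T)/(-1 + T) = 2*T/(-1 + T))
(n + V(47)) + 821 = (1423 + 2*47/(-1 + 47)) + 821 = (1423 + 2*47/46) + 821 = (1423 + 2*47*(1/46)) + 821 = (1423 + 47/23) + 821 = 32776/23 + 821 = 51659/23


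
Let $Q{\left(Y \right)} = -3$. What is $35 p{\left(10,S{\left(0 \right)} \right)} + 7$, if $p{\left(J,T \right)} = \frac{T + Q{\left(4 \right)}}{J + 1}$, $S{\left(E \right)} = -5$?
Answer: $- \frac{203}{11} \approx -18.455$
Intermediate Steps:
$p{\left(J,T \right)} = \frac{-3 + T}{1 + J}$ ($p{\left(J,T \right)} = \frac{T - 3}{J + 1} = \frac{-3 + T}{1 + J}$)
$35 p{\left(10,S{\left(0 \right)} \right)} + 7 = 35 \frac{-3 - 5}{1 + 10} + 7 = 35 \cdot \frac{1}{11} \left(-8\right) + 7 = 35 \left(- \frac{8}{11}\right) + 7 = - \frac{280}{11} + 7 = - \frac{203}{11}$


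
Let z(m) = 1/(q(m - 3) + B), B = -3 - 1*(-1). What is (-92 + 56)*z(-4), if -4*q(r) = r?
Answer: 144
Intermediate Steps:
q(r) = -r/4
B = -2 (B = -3 + 1 = -2)
z(m) = 1/(-5/4 - m/4) (z(m) = 1/(-(m - 3)/4 - 2) = 1/(-(-3 + m)/4 - 2) = 1/((¾ - m/4) - 2) = 1/(-5/4 - m/4))
(-92 + 56)*z(-4) = (-92 + 56)*(-4/(5 - 4)) = -(-144)/1 = -(-144) = -36*(-4) = 144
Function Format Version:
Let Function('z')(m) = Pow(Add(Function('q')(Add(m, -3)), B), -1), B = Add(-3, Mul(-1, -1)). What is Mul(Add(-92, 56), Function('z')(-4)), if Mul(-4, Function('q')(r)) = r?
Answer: 144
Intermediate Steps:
Function('q')(r) = Mul(Rational(-1, 4), r)
B = -2 (B = Add(-3, 1) = -2)
Function('z')(m) = Pow(Add(Rational(-5, 4), Mul(Rational(-1, 4), m)), -1) (Function('z')(m) = Pow(Add(Mul(Rational(-1, 4), Add(m, -3)), -2), -1) = Pow(Add(Mul(Rational(-1, 4), Add(-3, m)), -2), -1) = Pow(Add(Add(Rational(3, 4), Mul(Rational(-1, 4), m)), -2), -1) = Pow(Add(Rational(-5, 4), Mul(Rational(-1, 4), m)), -1))
Mul(Add(-92, 56), Function('z')(-4)) = Mul(Add(-92, 56), Mul(-4, Pow(Add(5, -4), -1))) = Mul(-36, Mul(-4, Pow(1, -1))) = Mul(-36, Mul(-4, 1)) = Mul(-36, -4) = 144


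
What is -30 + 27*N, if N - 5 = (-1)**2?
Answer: 132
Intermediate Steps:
N = 6 (N = 5 + (-1)**2 = 5 + 1 = 6)
-30 + 27*N = -30 + 27*6 = -30 + 162 = 132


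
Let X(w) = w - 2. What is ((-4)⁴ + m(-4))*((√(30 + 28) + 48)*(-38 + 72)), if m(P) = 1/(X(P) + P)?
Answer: 2088144/5 + 43503*√58/5 ≈ 4.8389e+5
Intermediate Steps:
X(w) = -2 + w
m(P) = 1/(-2 + 2*P) (m(P) = 1/((-2 + P) + P) = 1/(-2 + 2*P))
((-4)⁴ + m(-4))*((√(30 + 28) + 48)*(-38 + 72)) = ((-4)⁴ + 1/(2*(-1 - 4)))*((√(30 + 28) + 48)*(-38 + 72)) = (256 + (½)/(-5))*((√58 + 48)*34) = (256 + (½)*(-⅕))*((48 + √58)*34) = (256 - ⅒)*(1632 + 34*√58) = 2559*(1632 + 34*√58)/10 = 2088144/5 + 43503*√58/5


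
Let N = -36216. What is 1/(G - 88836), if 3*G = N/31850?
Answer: -15925/1414719336 ≈ -1.1257e-5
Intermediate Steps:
G = -6036/15925 (G = (-36216/31850)/3 = (-36216*1/31850)/3 = (⅓)*(-18108/15925) = -6036/15925 ≈ -0.37903)
1/(G - 88836) = 1/(-6036/15925 - 88836) = 1/(-1414719336/15925) = -15925/1414719336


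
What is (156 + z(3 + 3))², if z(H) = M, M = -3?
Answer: 23409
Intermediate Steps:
z(H) = -3
(156 + z(3 + 3))² = (156 - 3)² = 153² = 23409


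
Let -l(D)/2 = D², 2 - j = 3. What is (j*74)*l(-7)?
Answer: 7252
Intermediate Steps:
j = -1 (j = 2 - 1*3 = 2 - 3 = -1)
l(D) = -2*D²
(j*74)*l(-7) = (-1*74)*(-2*(-7)²) = -(-148)*49 = -74*(-98) = 7252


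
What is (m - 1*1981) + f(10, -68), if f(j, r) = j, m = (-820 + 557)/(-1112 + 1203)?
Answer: -179624/91 ≈ -1973.9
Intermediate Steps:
m = -263/91 ≈ -2.8901
(m - 1*1981) + f(10, -68) = (-263/91 - 1*1981) + 10 = (-263/91 - 1981) + 10 = -180534/91 + 10 = -179624/91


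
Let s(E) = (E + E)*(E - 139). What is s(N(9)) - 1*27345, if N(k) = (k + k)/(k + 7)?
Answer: -884967/32 ≈ -27655.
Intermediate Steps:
N(k) = 2*k/(7 + k) (N(k) = (2*k)/(7 + k) = 2*k/(7 + k))
s(E) = 2*E*(-139 + E) (s(E) = (2*E)*(-139 + E) = 2*E*(-139 + E))
s(N(9)) - 1*27345 = 2*(2*9/(7 + 9))*(-139 + 2*9/(7 + 9)) - 1*27345 = 2*(2*9/16)*(-139 + 2*9/16) - 27345 = 2*(2*9*(1/16))*(-139 + 2*9*(1/16)) - 27345 = 2*(9/8)*(-139 + 9/8) - 27345 = 2*(9/8)*(-1103/8) - 27345 = -9927/32 - 27345 = -884967/32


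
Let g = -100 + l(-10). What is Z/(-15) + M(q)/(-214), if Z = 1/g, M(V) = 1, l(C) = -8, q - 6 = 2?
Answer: -703/173340 ≈ -0.0040556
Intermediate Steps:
q = 8 (q = 6 + 2 = 8)
g = -108 (g = -100 - 8 = -108)
Z = -1/108 (Z = 1/(-108) = -1/108 ≈ -0.0092593)
Z/(-15) + M(q)/(-214) = -1/108/(-15) + 1/(-214) = -1/108*(-1/15) + 1*(-1/214) = 1/1620 - 1/214 = -703/173340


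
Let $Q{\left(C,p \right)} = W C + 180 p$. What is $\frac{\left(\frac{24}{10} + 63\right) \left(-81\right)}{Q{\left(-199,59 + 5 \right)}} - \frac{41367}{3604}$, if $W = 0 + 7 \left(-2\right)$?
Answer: $- \frac{1527220329}{128897060} \approx -11.848$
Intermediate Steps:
$W = -14$ ($W = 0 - 14 = -14$)
$Q{\left(C,p \right)} = - 14 C + 180 p$
$\frac{\left(\frac{24}{10} + 63\right) \left(-81\right)}{Q{\left(-199,59 + 5 \right)}} - \frac{41367}{3604} = \frac{\left(\frac{24}{10} + 63\right) \left(-81\right)}{\left(-14\right) \left(-199\right) + 180 \left(59 + 5\right)} - \frac{41367}{3604} = \frac{\left(24 \cdot \frac{1}{10} + 63\right) \left(-81\right)}{2786 + 180 \cdot 64} - \frac{41367}{3604} = \frac{\left(\frac{12}{5} + 63\right) \left(-81\right)}{2786 + 11520} - \frac{41367}{3604} = \frac{\frac{327}{5} \left(-81\right)}{14306} - \frac{41367}{3604} = \left(- \frac{26487}{5}\right) \frac{1}{14306} - \frac{41367}{3604} = - \frac{26487}{71530} - \frac{41367}{3604} = - \frac{1527220329}{128897060}$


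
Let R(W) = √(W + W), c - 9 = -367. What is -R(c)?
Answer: -2*I*√179 ≈ -26.758*I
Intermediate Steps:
c = -358 (c = 9 - 367 = -358)
R(W) = √2*√W (R(W) = √(2*W) = √2*√W)
-R(c) = -√2*√(-358) = -√2*I*√358 = -2*I*√179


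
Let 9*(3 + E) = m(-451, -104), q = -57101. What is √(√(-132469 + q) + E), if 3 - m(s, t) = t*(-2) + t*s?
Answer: √(-47136 + 9*I*√189570)/3 ≈ 3.0056 + 72.432*I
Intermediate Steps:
m(s, t) = 3 + 2*t - s*t (m(s, t) = 3 - (t*(-2) + t*s) = 3 - (-2*t + s*t) = 3 + (2*t - s*t) = 3 + 2*t - s*t)
E = -15712/3 (E = -3 + (3 + 2*(-104) - 1*(-451)*(-104))/9 = -3 + (3 - 208 - 46904)/9 = -3 + (⅑)*(-47109) = -3 - 15703/3 = -15712/3 ≈ -5237.3)
√(√(-132469 + q) + E) = √(√(-132469 - 57101) - 15712/3) = √(√(-189570) - 15712/3) = √(I*√189570 - 15712/3) = √(-15712/3 + I*√189570)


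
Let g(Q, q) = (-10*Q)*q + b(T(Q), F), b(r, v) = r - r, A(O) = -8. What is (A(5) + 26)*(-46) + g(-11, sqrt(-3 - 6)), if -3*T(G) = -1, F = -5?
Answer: -828 + 330*I ≈ -828.0 + 330.0*I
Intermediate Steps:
T(G) = 1/3 (T(G) = -1/3*(-1) = 1/3)
b(r, v) = 0
g(Q, q) = -10*Q*q (g(Q, q) = (-10*Q)*q + 0 = -10*Q*q + 0 = -10*Q*q)
(A(5) + 26)*(-46) + g(-11, sqrt(-3 - 6)) = (-8 + 26)*(-46) - 10*(-11)*sqrt(-3 - 6) = 18*(-46) - 10*(-11)*sqrt(-9) = -828 - 10*(-11)*3*I = -828 + 330*I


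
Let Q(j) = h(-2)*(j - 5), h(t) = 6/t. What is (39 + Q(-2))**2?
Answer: 3600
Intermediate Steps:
Q(j) = 15 - 3*j (Q(j) = (6/(-2))*(j - 5) = (6*(-1/2))*(-5 + j) = -3*(-5 + j) = 15 - 3*j)
(39 + Q(-2))**2 = (39 + (15 - 3*(-2)))**2 = (39 + (15 + 6))**2 = (39 + 21)**2 = 60**2 = 3600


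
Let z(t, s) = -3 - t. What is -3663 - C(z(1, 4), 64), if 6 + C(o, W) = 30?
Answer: -3687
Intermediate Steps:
C(o, W) = 24 (C(o, W) = -6 + 30 = 24)
-3663 - C(z(1, 4), 64) = -3663 - 1*24 = -3663 - 24 = -3687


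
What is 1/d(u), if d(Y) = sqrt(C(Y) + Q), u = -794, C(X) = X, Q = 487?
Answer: -I*sqrt(307)/307 ≈ -0.057073*I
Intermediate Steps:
d(Y) = sqrt(487 + Y) (d(Y) = sqrt(Y + 487) = sqrt(487 + Y))
1/d(u) = 1/(sqrt(487 - 794)) = 1/(sqrt(-307)) = 1/(I*sqrt(307)) = -I*sqrt(307)/307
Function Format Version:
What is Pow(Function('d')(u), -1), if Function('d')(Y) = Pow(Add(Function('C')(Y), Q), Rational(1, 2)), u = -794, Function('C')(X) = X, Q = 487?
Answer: Mul(Rational(-1, 307), I, Pow(307, Rational(1, 2))) ≈ Mul(-0.057073, I)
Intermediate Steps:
Function('d')(Y) = Pow(Add(487, Y), Rational(1, 2)) (Function('d')(Y) = Pow(Add(Y, 487), Rational(1, 2)) = Pow(Add(487, Y), Rational(1, 2)))
Pow(Function('d')(u), -1) = Pow(Pow(Add(487, -794), Rational(1, 2)), -1) = Pow(Pow(-307, Rational(1, 2)), -1) = Pow(Mul(I, Pow(307, Rational(1, 2))), -1) = Mul(Rational(-1, 307), I, Pow(307, Rational(1, 2)))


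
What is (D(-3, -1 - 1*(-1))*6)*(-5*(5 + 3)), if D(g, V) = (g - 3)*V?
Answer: 0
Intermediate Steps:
D(g, V) = V*(-3 + g) (D(g, V) = (-3 + g)*V = V*(-3 + g))
(D(-3, -1 - 1*(-1))*6)*(-5*(5 + 3)) = (((-1 - 1*(-1))*(-3 - 3))*6)*(-5*(5 + 3)) = (((-1 + 1)*(-6))*6)*(-5*8) = ((0*(-6))*6)*(-40) = (0*6)*(-40) = 0*(-40) = 0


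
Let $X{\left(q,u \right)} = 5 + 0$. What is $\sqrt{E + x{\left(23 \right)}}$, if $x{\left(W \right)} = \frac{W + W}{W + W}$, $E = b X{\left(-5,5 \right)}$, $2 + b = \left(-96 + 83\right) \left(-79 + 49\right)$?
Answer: $\sqrt{1941} \approx 44.057$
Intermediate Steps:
$X{\left(q,u \right)} = 5$
$b = 388$ ($b = -2 + \left(-96 + 83\right) \left(-79 + 49\right) = -2 - -390 = -2 + 390 = 388$)
$E = 1940$ ($E = 388 \cdot 5 = 1940$)
$x{\left(W \right)} = 1$ ($x{\left(W \right)} = \frac{2 W}{2 W} = 2 W \frac{1}{2 W} = 1$)
$\sqrt{E + x{\left(23 \right)}} = \sqrt{1940 + 1} = \sqrt{1941}$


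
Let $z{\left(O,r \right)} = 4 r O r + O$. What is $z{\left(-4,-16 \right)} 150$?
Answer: $-615000$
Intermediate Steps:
$z{\left(O,r \right)} = O + 4 O r^{2}$ ($z{\left(O,r \right)} = 4 O r r + O = 4 O r^{2} + O = O + 4 O r^{2}$)
$z{\left(-4,-16 \right)} 150 = - 4 \left(1 + 4 \left(-16\right)^{2}\right) 150 = - 4 \left(1 + 4 \cdot 256\right) 150 = - 4 \left(1 + 1024\right) 150 = \left(-4\right) 1025 \cdot 150 = \left(-4100\right) 150 = -615000$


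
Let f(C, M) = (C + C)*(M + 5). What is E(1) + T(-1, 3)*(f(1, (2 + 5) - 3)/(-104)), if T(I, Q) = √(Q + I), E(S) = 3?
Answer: 3 - 9*√2/52 ≈ 2.7552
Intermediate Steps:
f(C, M) = 2*C*(5 + M) (f(C, M) = (2*C)*(5 + M) = 2*C*(5 + M))
T(I, Q) = √(I + Q)
E(1) + T(-1, 3)*(f(1, (2 + 5) - 3)/(-104)) = 3 + √(-1 + 3)*((2*1*(5 + ((2 + 5) - 3)))/(-104)) = 3 + √2*((2*1*(5 + (7 - 3)))*(-1/104)) = 3 + √2*((2*1*(5 + 4))*(-1/104)) = 3 + √2*((2*1*9)*(-1/104)) = 3 + √2*(18*(-1/104)) = 3 + √2*(-9/52) = 3 - 9*√2/52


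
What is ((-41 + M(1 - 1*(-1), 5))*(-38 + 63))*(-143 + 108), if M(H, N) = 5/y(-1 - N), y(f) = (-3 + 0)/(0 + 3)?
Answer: 40250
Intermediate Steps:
y(f) = -1 (y(f) = -3/3 = -3*⅓ = -1)
M(H, N) = -5 (M(H, N) = 5/(-1) = 5*(-1) = -5)
((-41 + M(1 - 1*(-1), 5))*(-38 + 63))*(-143 + 108) = ((-41 - 5)*(-38 + 63))*(-143 + 108) = -46*25*(-35) = -1150*(-35) = 40250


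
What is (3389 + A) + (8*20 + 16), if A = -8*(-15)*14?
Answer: 5245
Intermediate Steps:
A = 1680 (A = 120*14 = 1680)
(3389 + A) + (8*20 + 16) = (3389 + 1680) + (8*20 + 16) = 5069 + (160 + 16) = 5069 + 176 = 5245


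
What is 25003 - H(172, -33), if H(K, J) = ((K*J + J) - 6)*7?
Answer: 65008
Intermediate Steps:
H(K, J) = -42 + 7*J + 7*J*K (H(K, J) = ((J*K + J) - 6)*7 = ((J + J*K) - 6)*7 = (-6 + J + J*K)*7 = -42 + 7*J + 7*J*K)
25003 - H(172, -33) = 25003 - (-42 + 7*(-33) + 7*(-33)*172) = 25003 - (-42 - 231 - 39732) = 25003 - 1*(-40005) = 25003 + 40005 = 65008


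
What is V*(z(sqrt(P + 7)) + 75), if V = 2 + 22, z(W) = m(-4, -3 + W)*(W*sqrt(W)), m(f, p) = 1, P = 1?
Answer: 1800 + 96*2**(1/4) ≈ 1914.2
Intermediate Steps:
z(W) = W**(3/2) (z(W) = 1*(W*sqrt(W)) = 1*W**(3/2) = W**(3/2))
V = 24
V*(z(sqrt(P + 7)) + 75) = 24*((sqrt(1 + 7))**(3/2) + 75) = 24*((sqrt(8))**(3/2) + 75) = 24*((2*sqrt(2))**(3/2) + 75) = 24*(4*2**(1/4) + 75) = 24*(75 + 4*2**(1/4)) = 1800 + 96*2**(1/4)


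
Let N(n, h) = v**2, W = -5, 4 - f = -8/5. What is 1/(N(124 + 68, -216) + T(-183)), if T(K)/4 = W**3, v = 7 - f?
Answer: -25/12451 ≈ -0.0020079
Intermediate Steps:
f = 28/5 (f = 4 - (-8)/5 = 4 - 1*(-8/5) = 4 + 8/5 = 28/5 ≈ 5.6000)
v = 7/5 (v = 7 - 1*28/5 = 7 - 28/5 = 7/5 ≈ 1.4000)
T(K) = -500 (T(K) = 4*(-5)**3 = 4*(-125) = -500)
N(n, h) = 49/25 (N(n, h) = (7/5)**2 = 49/25)
1/(N(124 + 68, -216) + T(-183)) = 1/(49/25 - 500) = 1/(-12451/25) = -25/12451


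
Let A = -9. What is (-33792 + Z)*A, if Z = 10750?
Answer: 207378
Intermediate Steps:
(-33792 + Z)*A = (-33792 + 10750)*(-9) = -23042*(-9) = 207378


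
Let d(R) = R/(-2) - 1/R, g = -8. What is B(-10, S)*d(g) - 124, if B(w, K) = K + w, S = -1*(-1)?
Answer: -1289/8 ≈ -161.13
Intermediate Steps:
S = 1
d(R) = -1/R - R/2 (d(R) = R*(-½) - 1/R = -R/2 - 1/R = -1/R - R/2)
B(-10, S)*d(g) - 124 = (1 - 10)*(-1/(-8) - ½*(-8)) - 124 = -9*(-1*(-⅛) + 4) - 124 = -9*(⅛ + 4) - 124 = -9*33/8 - 124 = -297/8 - 124 = -1289/8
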